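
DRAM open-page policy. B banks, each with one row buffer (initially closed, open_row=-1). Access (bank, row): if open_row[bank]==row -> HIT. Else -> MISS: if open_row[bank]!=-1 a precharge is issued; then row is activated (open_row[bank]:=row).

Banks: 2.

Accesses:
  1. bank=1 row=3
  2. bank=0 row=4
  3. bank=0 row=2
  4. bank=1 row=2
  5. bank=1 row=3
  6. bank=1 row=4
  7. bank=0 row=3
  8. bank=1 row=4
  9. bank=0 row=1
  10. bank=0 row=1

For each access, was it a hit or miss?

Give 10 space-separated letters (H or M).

Answer: M M M M M M M H M H

Derivation:
Acc 1: bank1 row3 -> MISS (open row3); precharges=0
Acc 2: bank0 row4 -> MISS (open row4); precharges=0
Acc 3: bank0 row2 -> MISS (open row2); precharges=1
Acc 4: bank1 row2 -> MISS (open row2); precharges=2
Acc 5: bank1 row3 -> MISS (open row3); precharges=3
Acc 6: bank1 row4 -> MISS (open row4); precharges=4
Acc 7: bank0 row3 -> MISS (open row3); precharges=5
Acc 8: bank1 row4 -> HIT
Acc 9: bank0 row1 -> MISS (open row1); precharges=6
Acc 10: bank0 row1 -> HIT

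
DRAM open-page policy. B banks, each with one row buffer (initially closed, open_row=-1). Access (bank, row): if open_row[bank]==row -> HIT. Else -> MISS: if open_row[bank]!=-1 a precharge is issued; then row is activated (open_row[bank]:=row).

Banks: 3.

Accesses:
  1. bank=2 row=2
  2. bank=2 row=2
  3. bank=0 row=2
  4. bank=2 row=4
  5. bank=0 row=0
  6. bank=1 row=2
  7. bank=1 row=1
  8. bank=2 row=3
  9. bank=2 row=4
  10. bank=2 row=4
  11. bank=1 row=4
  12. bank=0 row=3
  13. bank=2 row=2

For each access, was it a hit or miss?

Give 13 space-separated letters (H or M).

Answer: M H M M M M M M M H M M M

Derivation:
Acc 1: bank2 row2 -> MISS (open row2); precharges=0
Acc 2: bank2 row2 -> HIT
Acc 3: bank0 row2 -> MISS (open row2); precharges=0
Acc 4: bank2 row4 -> MISS (open row4); precharges=1
Acc 5: bank0 row0 -> MISS (open row0); precharges=2
Acc 6: bank1 row2 -> MISS (open row2); precharges=2
Acc 7: bank1 row1 -> MISS (open row1); precharges=3
Acc 8: bank2 row3 -> MISS (open row3); precharges=4
Acc 9: bank2 row4 -> MISS (open row4); precharges=5
Acc 10: bank2 row4 -> HIT
Acc 11: bank1 row4 -> MISS (open row4); precharges=6
Acc 12: bank0 row3 -> MISS (open row3); precharges=7
Acc 13: bank2 row2 -> MISS (open row2); precharges=8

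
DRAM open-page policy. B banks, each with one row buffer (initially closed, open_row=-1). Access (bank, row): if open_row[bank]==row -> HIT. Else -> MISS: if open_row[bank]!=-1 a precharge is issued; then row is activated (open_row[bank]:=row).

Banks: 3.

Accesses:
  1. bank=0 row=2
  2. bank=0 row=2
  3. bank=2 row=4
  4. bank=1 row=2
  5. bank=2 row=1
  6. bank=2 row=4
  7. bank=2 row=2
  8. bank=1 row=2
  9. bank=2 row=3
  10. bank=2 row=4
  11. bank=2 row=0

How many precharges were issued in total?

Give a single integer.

Answer: 6

Derivation:
Acc 1: bank0 row2 -> MISS (open row2); precharges=0
Acc 2: bank0 row2 -> HIT
Acc 3: bank2 row4 -> MISS (open row4); precharges=0
Acc 4: bank1 row2 -> MISS (open row2); precharges=0
Acc 5: bank2 row1 -> MISS (open row1); precharges=1
Acc 6: bank2 row4 -> MISS (open row4); precharges=2
Acc 7: bank2 row2 -> MISS (open row2); precharges=3
Acc 8: bank1 row2 -> HIT
Acc 9: bank2 row3 -> MISS (open row3); precharges=4
Acc 10: bank2 row4 -> MISS (open row4); precharges=5
Acc 11: bank2 row0 -> MISS (open row0); precharges=6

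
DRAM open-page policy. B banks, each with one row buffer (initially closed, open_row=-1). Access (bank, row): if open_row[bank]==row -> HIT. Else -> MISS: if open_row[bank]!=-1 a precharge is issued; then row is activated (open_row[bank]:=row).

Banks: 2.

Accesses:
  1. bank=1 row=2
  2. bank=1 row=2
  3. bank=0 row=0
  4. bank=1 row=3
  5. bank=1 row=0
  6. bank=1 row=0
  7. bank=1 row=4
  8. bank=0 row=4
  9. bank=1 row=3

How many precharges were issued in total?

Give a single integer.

Acc 1: bank1 row2 -> MISS (open row2); precharges=0
Acc 2: bank1 row2 -> HIT
Acc 3: bank0 row0 -> MISS (open row0); precharges=0
Acc 4: bank1 row3 -> MISS (open row3); precharges=1
Acc 5: bank1 row0 -> MISS (open row0); precharges=2
Acc 6: bank1 row0 -> HIT
Acc 7: bank1 row4 -> MISS (open row4); precharges=3
Acc 8: bank0 row4 -> MISS (open row4); precharges=4
Acc 9: bank1 row3 -> MISS (open row3); precharges=5

Answer: 5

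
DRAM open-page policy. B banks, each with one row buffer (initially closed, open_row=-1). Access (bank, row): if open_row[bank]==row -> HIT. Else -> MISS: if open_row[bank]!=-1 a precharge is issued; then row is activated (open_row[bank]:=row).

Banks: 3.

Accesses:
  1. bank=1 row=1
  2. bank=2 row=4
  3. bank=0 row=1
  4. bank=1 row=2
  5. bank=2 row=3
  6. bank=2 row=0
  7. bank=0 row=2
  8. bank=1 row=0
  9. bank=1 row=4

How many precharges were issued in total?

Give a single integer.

Acc 1: bank1 row1 -> MISS (open row1); precharges=0
Acc 2: bank2 row4 -> MISS (open row4); precharges=0
Acc 3: bank0 row1 -> MISS (open row1); precharges=0
Acc 4: bank1 row2 -> MISS (open row2); precharges=1
Acc 5: bank2 row3 -> MISS (open row3); precharges=2
Acc 6: bank2 row0 -> MISS (open row0); precharges=3
Acc 7: bank0 row2 -> MISS (open row2); precharges=4
Acc 8: bank1 row0 -> MISS (open row0); precharges=5
Acc 9: bank1 row4 -> MISS (open row4); precharges=6

Answer: 6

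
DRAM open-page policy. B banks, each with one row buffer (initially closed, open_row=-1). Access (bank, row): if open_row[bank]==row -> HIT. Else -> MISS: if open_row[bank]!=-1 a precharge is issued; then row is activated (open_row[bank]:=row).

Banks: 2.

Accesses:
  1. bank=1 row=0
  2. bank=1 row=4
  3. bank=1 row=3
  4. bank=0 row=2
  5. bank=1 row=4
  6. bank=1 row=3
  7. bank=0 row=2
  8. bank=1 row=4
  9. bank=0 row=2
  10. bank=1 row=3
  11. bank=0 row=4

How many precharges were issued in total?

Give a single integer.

Acc 1: bank1 row0 -> MISS (open row0); precharges=0
Acc 2: bank1 row4 -> MISS (open row4); precharges=1
Acc 3: bank1 row3 -> MISS (open row3); precharges=2
Acc 4: bank0 row2 -> MISS (open row2); precharges=2
Acc 5: bank1 row4 -> MISS (open row4); precharges=3
Acc 6: bank1 row3 -> MISS (open row3); precharges=4
Acc 7: bank0 row2 -> HIT
Acc 8: bank1 row4 -> MISS (open row4); precharges=5
Acc 9: bank0 row2 -> HIT
Acc 10: bank1 row3 -> MISS (open row3); precharges=6
Acc 11: bank0 row4 -> MISS (open row4); precharges=7

Answer: 7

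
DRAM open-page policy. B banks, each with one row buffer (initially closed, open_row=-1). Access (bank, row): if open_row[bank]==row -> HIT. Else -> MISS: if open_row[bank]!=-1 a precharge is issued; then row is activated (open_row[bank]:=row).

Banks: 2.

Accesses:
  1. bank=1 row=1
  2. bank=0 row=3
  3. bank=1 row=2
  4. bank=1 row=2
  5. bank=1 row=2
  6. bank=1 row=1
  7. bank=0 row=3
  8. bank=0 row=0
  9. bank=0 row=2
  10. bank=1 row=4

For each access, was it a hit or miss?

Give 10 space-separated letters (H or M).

Answer: M M M H H M H M M M

Derivation:
Acc 1: bank1 row1 -> MISS (open row1); precharges=0
Acc 2: bank0 row3 -> MISS (open row3); precharges=0
Acc 3: bank1 row2 -> MISS (open row2); precharges=1
Acc 4: bank1 row2 -> HIT
Acc 5: bank1 row2 -> HIT
Acc 6: bank1 row1 -> MISS (open row1); precharges=2
Acc 7: bank0 row3 -> HIT
Acc 8: bank0 row0 -> MISS (open row0); precharges=3
Acc 9: bank0 row2 -> MISS (open row2); precharges=4
Acc 10: bank1 row4 -> MISS (open row4); precharges=5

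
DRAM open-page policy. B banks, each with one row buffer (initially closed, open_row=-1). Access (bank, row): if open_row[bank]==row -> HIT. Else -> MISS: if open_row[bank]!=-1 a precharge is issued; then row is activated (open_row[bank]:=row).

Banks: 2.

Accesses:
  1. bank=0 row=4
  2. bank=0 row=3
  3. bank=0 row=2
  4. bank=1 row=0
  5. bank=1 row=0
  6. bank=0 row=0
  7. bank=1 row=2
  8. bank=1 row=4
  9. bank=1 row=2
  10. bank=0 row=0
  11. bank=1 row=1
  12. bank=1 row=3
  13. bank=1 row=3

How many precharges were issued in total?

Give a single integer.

Acc 1: bank0 row4 -> MISS (open row4); precharges=0
Acc 2: bank0 row3 -> MISS (open row3); precharges=1
Acc 3: bank0 row2 -> MISS (open row2); precharges=2
Acc 4: bank1 row0 -> MISS (open row0); precharges=2
Acc 5: bank1 row0 -> HIT
Acc 6: bank0 row0 -> MISS (open row0); precharges=3
Acc 7: bank1 row2 -> MISS (open row2); precharges=4
Acc 8: bank1 row4 -> MISS (open row4); precharges=5
Acc 9: bank1 row2 -> MISS (open row2); precharges=6
Acc 10: bank0 row0 -> HIT
Acc 11: bank1 row1 -> MISS (open row1); precharges=7
Acc 12: bank1 row3 -> MISS (open row3); precharges=8
Acc 13: bank1 row3 -> HIT

Answer: 8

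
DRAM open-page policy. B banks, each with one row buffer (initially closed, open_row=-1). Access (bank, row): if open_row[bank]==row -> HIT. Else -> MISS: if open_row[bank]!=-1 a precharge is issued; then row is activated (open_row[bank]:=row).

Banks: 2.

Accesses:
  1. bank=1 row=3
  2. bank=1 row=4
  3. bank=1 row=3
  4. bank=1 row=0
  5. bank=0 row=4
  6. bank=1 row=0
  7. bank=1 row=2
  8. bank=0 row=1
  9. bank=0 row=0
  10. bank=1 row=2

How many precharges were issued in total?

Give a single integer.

Answer: 6

Derivation:
Acc 1: bank1 row3 -> MISS (open row3); precharges=0
Acc 2: bank1 row4 -> MISS (open row4); precharges=1
Acc 3: bank1 row3 -> MISS (open row3); precharges=2
Acc 4: bank1 row0 -> MISS (open row0); precharges=3
Acc 5: bank0 row4 -> MISS (open row4); precharges=3
Acc 6: bank1 row0 -> HIT
Acc 7: bank1 row2 -> MISS (open row2); precharges=4
Acc 8: bank0 row1 -> MISS (open row1); precharges=5
Acc 9: bank0 row0 -> MISS (open row0); precharges=6
Acc 10: bank1 row2 -> HIT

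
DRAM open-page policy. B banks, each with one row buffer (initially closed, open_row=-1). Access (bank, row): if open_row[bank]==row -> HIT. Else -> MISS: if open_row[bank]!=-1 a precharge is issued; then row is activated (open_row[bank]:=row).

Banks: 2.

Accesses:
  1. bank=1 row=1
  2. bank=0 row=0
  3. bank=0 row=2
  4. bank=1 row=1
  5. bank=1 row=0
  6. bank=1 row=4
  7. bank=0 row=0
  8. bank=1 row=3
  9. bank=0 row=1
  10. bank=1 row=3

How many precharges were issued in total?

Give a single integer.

Answer: 6

Derivation:
Acc 1: bank1 row1 -> MISS (open row1); precharges=0
Acc 2: bank0 row0 -> MISS (open row0); precharges=0
Acc 3: bank0 row2 -> MISS (open row2); precharges=1
Acc 4: bank1 row1 -> HIT
Acc 5: bank1 row0 -> MISS (open row0); precharges=2
Acc 6: bank1 row4 -> MISS (open row4); precharges=3
Acc 7: bank0 row0 -> MISS (open row0); precharges=4
Acc 8: bank1 row3 -> MISS (open row3); precharges=5
Acc 9: bank0 row1 -> MISS (open row1); precharges=6
Acc 10: bank1 row3 -> HIT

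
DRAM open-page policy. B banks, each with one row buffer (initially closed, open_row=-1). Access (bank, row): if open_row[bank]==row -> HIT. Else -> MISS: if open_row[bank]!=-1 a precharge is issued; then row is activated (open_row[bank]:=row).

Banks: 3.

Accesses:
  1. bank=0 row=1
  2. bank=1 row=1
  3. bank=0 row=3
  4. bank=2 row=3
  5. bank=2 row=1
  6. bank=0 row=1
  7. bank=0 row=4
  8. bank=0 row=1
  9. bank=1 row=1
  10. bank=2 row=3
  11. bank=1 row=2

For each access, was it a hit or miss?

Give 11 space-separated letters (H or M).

Answer: M M M M M M M M H M M

Derivation:
Acc 1: bank0 row1 -> MISS (open row1); precharges=0
Acc 2: bank1 row1 -> MISS (open row1); precharges=0
Acc 3: bank0 row3 -> MISS (open row3); precharges=1
Acc 4: bank2 row3 -> MISS (open row3); precharges=1
Acc 5: bank2 row1 -> MISS (open row1); precharges=2
Acc 6: bank0 row1 -> MISS (open row1); precharges=3
Acc 7: bank0 row4 -> MISS (open row4); precharges=4
Acc 8: bank0 row1 -> MISS (open row1); precharges=5
Acc 9: bank1 row1 -> HIT
Acc 10: bank2 row3 -> MISS (open row3); precharges=6
Acc 11: bank1 row2 -> MISS (open row2); precharges=7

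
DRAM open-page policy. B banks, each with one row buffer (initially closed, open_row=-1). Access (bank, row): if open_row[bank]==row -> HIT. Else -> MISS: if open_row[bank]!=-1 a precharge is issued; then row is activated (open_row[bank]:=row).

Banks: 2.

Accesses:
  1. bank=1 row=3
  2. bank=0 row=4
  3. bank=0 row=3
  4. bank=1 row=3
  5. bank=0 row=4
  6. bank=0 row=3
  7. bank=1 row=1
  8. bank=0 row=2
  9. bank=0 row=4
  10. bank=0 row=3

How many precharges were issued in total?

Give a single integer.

Answer: 7

Derivation:
Acc 1: bank1 row3 -> MISS (open row3); precharges=0
Acc 2: bank0 row4 -> MISS (open row4); precharges=0
Acc 3: bank0 row3 -> MISS (open row3); precharges=1
Acc 4: bank1 row3 -> HIT
Acc 5: bank0 row4 -> MISS (open row4); precharges=2
Acc 6: bank0 row3 -> MISS (open row3); precharges=3
Acc 7: bank1 row1 -> MISS (open row1); precharges=4
Acc 8: bank0 row2 -> MISS (open row2); precharges=5
Acc 9: bank0 row4 -> MISS (open row4); precharges=6
Acc 10: bank0 row3 -> MISS (open row3); precharges=7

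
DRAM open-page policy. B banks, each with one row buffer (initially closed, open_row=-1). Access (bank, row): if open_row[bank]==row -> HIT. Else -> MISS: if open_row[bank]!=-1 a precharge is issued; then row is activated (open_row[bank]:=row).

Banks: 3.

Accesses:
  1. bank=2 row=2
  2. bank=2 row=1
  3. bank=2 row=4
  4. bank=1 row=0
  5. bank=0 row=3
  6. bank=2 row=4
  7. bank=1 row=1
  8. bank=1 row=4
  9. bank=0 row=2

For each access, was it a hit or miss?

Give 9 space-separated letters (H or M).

Acc 1: bank2 row2 -> MISS (open row2); precharges=0
Acc 2: bank2 row1 -> MISS (open row1); precharges=1
Acc 3: bank2 row4 -> MISS (open row4); precharges=2
Acc 4: bank1 row0 -> MISS (open row0); precharges=2
Acc 5: bank0 row3 -> MISS (open row3); precharges=2
Acc 6: bank2 row4 -> HIT
Acc 7: bank1 row1 -> MISS (open row1); precharges=3
Acc 8: bank1 row4 -> MISS (open row4); precharges=4
Acc 9: bank0 row2 -> MISS (open row2); precharges=5

Answer: M M M M M H M M M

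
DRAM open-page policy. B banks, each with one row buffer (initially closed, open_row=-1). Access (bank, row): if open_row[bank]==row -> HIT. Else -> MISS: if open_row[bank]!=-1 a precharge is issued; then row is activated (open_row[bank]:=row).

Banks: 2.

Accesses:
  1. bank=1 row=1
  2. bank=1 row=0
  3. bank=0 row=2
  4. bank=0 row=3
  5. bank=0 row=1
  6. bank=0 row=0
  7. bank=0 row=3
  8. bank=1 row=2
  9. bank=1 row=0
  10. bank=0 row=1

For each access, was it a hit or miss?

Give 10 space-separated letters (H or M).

Acc 1: bank1 row1 -> MISS (open row1); precharges=0
Acc 2: bank1 row0 -> MISS (open row0); precharges=1
Acc 3: bank0 row2 -> MISS (open row2); precharges=1
Acc 4: bank0 row3 -> MISS (open row3); precharges=2
Acc 5: bank0 row1 -> MISS (open row1); precharges=3
Acc 6: bank0 row0 -> MISS (open row0); precharges=4
Acc 7: bank0 row3 -> MISS (open row3); precharges=5
Acc 8: bank1 row2 -> MISS (open row2); precharges=6
Acc 9: bank1 row0 -> MISS (open row0); precharges=7
Acc 10: bank0 row1 -> MISS (open row1); precharges=8

Answer: M M M M M M M M M M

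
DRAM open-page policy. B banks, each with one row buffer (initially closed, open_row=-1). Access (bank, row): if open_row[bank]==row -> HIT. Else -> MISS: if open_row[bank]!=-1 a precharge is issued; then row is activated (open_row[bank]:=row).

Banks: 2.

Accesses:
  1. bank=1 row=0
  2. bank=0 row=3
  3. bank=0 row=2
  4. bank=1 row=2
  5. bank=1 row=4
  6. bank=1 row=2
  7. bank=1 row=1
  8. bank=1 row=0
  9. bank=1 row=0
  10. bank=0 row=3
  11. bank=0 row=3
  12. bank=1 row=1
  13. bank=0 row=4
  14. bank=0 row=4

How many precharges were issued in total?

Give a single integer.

Answer: 9

Derivation:
Acc 1: bank1 row0 -> MISS (open row0); precharges=0
Acc 2: bank0 row3 -> MISS (open row3); precharges=0
Acc 3: bank0 row2 -> MISS (open row2); precharges=1
Acc 4: bank1 row2 -> MISS (open row2); precharges=2
Acc 5: bank1 row4 -> MISS (open row4); precharges=3
Acc 6: bank1 row2 -> MISS (open row2); precharges=4
Acc 7: bank1 row1 -> MISS (open row1); precharges=5
Acc 8: bank1 row0 -> MISS (open row0); precharges=6
Acc 9: bank1 row0 -> HIT
Acc 10: bank0 row3 -> MISS (open row3); precharges=7
Acc 11: bank0 row3 -> HIT
Acc 12: bank1 row1 -> MISS (open row1); precharges=8
Acc 13: bank0 row4 -> MISS (open row4); precharges=9
Acc 14: bank0 row4 -> HIT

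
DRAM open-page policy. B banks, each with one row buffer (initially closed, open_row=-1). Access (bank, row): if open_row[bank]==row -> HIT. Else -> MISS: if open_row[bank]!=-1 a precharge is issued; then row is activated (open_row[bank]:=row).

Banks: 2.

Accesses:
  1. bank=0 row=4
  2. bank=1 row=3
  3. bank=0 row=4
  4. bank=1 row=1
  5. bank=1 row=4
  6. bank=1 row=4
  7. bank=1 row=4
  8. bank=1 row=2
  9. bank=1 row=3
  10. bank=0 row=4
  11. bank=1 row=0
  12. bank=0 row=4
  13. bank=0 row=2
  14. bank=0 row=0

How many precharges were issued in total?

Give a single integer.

Answer: 7

Derivation:
Acc 1: bank0 row4 -> MISS (open row4); precharges=0
Acc 2: bank1 row3 -> MISS (open row3); precharges=0
Acc 3: bank0 row4 -> HIT
Acc 4: bank1 row1 -> MISS (open row1); precharges=1
Acc 5: bank1 row4 -> MISS (open row4); precharges=2
Acc 6: bank1 row4 -> HIT
Acc 7: bank1 row4 -> HIT
Acc 8: bank1 row2 -> MISS (open row2); precharges=3
Acc 9: bank1 row3 -> MISS (open row3); precharges=4
Acc 10: bank0 row4 -> HIT
Acc 11: bank1 row0 -> MISS (open row0); precharges=5
Acc 12: bank0 row4 -> HIT
Acc 13: bank0 row2 -> MISS (open row2); precharges=6
Acc 14: bank0 row0 -> MISS (open row0); precharges=7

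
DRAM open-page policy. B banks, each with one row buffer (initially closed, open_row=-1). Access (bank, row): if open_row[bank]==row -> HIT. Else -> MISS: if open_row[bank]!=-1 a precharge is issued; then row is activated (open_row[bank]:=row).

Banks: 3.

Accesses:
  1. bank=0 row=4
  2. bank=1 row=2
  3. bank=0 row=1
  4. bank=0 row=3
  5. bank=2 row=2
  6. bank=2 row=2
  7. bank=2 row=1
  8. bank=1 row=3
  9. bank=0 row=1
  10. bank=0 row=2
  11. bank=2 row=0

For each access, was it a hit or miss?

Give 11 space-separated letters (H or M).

Answer: M M M M M H M M M M M

Derivation:
Acc 1: bank0 row4 -> MISS (open row4); precharges=0
Acc 2: bank1 row2 -> MISS (open row2); precharges=0
Acc 3: bank0 row1 -> MISS (open row1); precharges=1
Acc 4: bank0 row3 -> MISS (open row3); precharges=2
Acc 5: bank2 row2 -> MISS (open row2); precharges=2
Acc 6: bank2 row2 -> HIT
Acc 7: bank2 row1 -> MISS (open row1); precharges=3
Acc 8: bank1 row3 -> MISS (open row3); precharges=4
Acc 9: bank0 row1 -> MISS (open row1); precharges=5
Acc 10: bank0 row2 -> MISS (open row2); precharges=6
Acc 11: bank2 row0 -> MISS (open row0); precharges=7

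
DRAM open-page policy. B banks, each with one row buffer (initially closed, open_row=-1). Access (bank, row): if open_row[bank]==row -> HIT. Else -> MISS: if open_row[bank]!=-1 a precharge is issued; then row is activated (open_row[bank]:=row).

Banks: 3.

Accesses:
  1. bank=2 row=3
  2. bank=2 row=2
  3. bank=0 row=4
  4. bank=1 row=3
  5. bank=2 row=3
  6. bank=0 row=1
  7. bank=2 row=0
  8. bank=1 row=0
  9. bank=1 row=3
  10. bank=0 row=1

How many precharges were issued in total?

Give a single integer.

Answer: 6

Derivation:
Acc 1: bank2 row3 -> MISS (open row3); precharges=0
Acc 2: bank2 row2 -> MISS (open row2); precharges=1
Acc 3: bank0 row4 -> MISS (open row4); precharges=1
Acc 4: bank1 row3 -> MISS (open row3); precharges=1
Acc 5: bank2 row3 -> MISS (open row3); precharges=2
Acc 6: bank0 row1 -> MISS (open row1); precharges=3
Acc 7: bank2 row0 -> MISS (open row0); precharges=4
Acc 8: bank1 row0 -> MISS (open row0); precharges=5
Acc 9: bank1 row3 -> MISS (open row3); precharges=6
Acc 10: bank0 row1 -> HIT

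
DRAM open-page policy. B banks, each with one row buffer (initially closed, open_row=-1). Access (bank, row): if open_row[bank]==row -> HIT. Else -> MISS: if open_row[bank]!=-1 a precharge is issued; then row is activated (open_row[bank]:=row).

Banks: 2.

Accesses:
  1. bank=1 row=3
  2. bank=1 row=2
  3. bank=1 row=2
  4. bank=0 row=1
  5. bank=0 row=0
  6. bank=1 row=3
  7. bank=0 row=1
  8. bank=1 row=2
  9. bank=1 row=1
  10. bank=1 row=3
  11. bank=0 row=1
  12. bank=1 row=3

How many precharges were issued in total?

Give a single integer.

Answer: 7

Derivation:
Acc 1: bank1 row3 -> MISS (open row3); precharges=0
Acc 2: bank1 row2 -> MISS (open row2); precharges=1
Acc 3: bank1 row2 -> HIT
Acc 4: bank0 row1 -> MISS (open row1); precharges=1
Acc 5: bank0 row0 -> MISS (open row0); precharges=2
Acc 6: bank1 row3 -> MISS (open row3); precharges=3
Acc 7: bank0 row1 -> MISS (open row1); precharges=4
Acc 8: bank1 row2 -> MISS (open row2); precharges=5
Acc 9: bank1 row1 -> MISS (open row1); precharges=6
Acc 10: bank1 row3 -> MISS (open row3); precharges=7
Acc 11: bank0 row1 -> HIT
Acc 12: bank1 row3 -> HIT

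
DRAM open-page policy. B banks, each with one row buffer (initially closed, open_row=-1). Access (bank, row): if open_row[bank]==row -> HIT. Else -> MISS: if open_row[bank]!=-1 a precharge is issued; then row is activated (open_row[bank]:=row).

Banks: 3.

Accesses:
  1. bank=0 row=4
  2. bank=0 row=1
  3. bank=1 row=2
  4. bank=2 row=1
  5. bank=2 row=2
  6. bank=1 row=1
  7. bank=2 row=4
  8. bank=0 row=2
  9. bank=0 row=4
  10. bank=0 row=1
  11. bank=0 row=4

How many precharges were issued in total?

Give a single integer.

Answer: 8

Derivation:
Acc 1: bank0 row4 -> MISS (open row4); precharges=0
Acc 2: bank0 row1 -> MISS (open row1); precharges=1
Acc 3: bank1 row2 -> MISS (open row2); precharges=1
Acc 4: bank2 row1 -> MISS (open row1); precharges=1
Acc 5: bank2 row2 -> MISS (open row2); precharges=2
Acc 6: bank1 row1 -> MISS (open row1); precharges=3
Acc 7: bank2 row4 -> MISS (open row4); precharges=4
Acc 8: bank0 row2 -> MISS (open row2); precharges=5
Acc 9: bank0 row4 -> MISS (open row4); precharges=6
Acc 10: bank0 row1 -> MISS (open row1); precharges=7
Acc 11: bank0 row4 -> MISS (open row4); precharges=8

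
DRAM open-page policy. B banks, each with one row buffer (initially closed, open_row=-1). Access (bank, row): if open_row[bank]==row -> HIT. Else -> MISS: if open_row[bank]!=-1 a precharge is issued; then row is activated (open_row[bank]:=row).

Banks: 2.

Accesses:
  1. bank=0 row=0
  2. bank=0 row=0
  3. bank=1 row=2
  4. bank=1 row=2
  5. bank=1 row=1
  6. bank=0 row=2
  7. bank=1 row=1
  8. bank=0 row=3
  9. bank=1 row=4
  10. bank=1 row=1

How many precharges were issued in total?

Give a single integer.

Acc 1: bank0 row0 -> MISS (open row0); precharges=0
Acc 2: bank0 row0 -> HIT
Acc 3: bank1 row2 -> MISS (open row2); precharges=0
Acc 4: bank1 row2 -> HIT
Acc 5: bank1 row1 -> MISS (open row1); precharges=1
Acc 6: bank0 row2 -> MISS (open row2); precharges=2
Acc 7: bank1 row1 -> HIT
Acc 8: bank0 row3 -> MISS (open row3); precharges=3
Acc 9: bank1 row4 -> MISS (open row4); precharges=4
Acc 10: bank1 row1 -> MISS (open row1); precharges=5

Answer: 5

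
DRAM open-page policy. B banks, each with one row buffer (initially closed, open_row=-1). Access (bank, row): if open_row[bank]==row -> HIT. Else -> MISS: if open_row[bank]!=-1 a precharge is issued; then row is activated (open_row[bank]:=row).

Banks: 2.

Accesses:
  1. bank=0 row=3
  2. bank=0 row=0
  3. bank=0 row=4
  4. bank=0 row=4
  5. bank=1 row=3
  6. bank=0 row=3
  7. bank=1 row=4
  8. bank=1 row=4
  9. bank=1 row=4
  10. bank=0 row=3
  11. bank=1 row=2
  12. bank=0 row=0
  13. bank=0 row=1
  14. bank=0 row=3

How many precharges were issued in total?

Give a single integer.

Answer: 8

Derivation:
Acc 1: bank0 row3 -> MISS (open row3); precharges=0
Acc 2: bank0 row0 -> MISS (open row0); precharges=1
Acc 3: bank0 row4 -> MISS (open row4); precharges=2
Acc 4: bank0 row4 -> HIT
Acc 5: bank1 row3 -> MISS (open row3); precharges=2
Acc 6: bank0 row3 -> MISS (open row3); precharges=3
Acc 7: bank1 row4 -> MISS (open row4); precharges=4
Acc 8: bank1 row4 -> HIT
Acc 9: bank1 row4 -> HIT
Acc 10: bank0 row3 -> HIT
Acc 11: bank1 row2 -> MISS (open row2); precharges=5
Acc 12: bank0 row0 -> MISS (open row0); precharges=6
Acc 13: bank0 row1 -> MISS (open row1); precharges=7
Acc 14: bank0 row3 -> MISS (open row3); precharges=8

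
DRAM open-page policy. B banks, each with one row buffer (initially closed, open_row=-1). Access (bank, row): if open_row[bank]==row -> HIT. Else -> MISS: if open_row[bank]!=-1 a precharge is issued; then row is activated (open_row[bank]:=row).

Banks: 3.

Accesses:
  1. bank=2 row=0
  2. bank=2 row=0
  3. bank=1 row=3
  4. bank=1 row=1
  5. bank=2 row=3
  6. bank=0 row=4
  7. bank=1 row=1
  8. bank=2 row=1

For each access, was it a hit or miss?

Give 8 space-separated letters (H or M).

Acc 1: bank2 row0 -> MISS (open row0); precharges=0
Acc 2: bank2 row0 -> HIT
Acc 3: bank1 row3 -> MISS (open row3); precharges=0
Acc 4: bank1 row1 -> MISS (open row1); precharges=1
Acc 5: bank2 row3 -> MISS (open row3); precharges=2
Acc 6: bank0 row4 -> MISS (open row4); precharges=2
Acc 7: bank1 row1 -> HIT
Acc 8: bank2 row1 -> MISS (open row1); precharges=3

Answer: M H M M M M H M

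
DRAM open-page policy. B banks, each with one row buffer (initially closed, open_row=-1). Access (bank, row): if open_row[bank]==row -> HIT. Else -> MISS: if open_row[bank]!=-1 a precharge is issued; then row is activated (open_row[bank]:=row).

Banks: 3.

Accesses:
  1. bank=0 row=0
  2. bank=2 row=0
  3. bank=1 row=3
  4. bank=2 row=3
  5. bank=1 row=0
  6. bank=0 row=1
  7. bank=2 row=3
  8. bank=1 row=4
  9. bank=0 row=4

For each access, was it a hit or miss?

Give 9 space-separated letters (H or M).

Acc 1: bank0 row0 -> MISS (open row0); precharges=0
Acc 2: bank2 row0 -> MISS (open row0); precharges=0
Acc 3: bank1 row3 -> MISS (open row3); precharges=0
Acc 4: bank2 row3 -> MISS (open row3); precharges=1
Acc 5: bank1 row0 -> MISS (open row0); precharges=2
Acc 6: bank0 row1 -> MISS (open row1); precharges=3
Acc 7: bank2 row3 -> HIT
Acc 8: bank1 row4 -> MISS (open row4); precharges=4
Acc 9: bank0 row4 -> MISS (open row4); precharges=5

Answer: M M M M M M H M M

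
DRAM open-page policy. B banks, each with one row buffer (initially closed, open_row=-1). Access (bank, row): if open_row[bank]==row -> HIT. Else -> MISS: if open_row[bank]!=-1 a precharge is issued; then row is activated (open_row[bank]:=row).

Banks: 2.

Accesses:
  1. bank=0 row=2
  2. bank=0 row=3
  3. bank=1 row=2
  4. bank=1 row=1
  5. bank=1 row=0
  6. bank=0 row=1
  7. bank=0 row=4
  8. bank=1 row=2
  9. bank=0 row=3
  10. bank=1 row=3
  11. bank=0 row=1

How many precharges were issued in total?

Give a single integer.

Answer: 9

Derivation:
Acc 1: bank0 row2 -> MISS (open row2); precharges=0
Acc 2: bank0 row3 -> MISS (open row3); precharges=1
Acc 3: bank1 row2 -> MISS (open row2); precharges=1
Acc 4: bank1 row1 -> MISS (open row1); precharges=2
Acc 5: bank1 row0 -> MISS (open row0); precharges=3
Acc 6: bank0 row1 -> MISS (open row1); precharges=4
Acc 7: bank0 row4 -> MISS (open row4); precharges=5
Acc 8: bank1 row2 -> MISS (open row2); precharges=6
Acc 9: bank0 row3 -> MISS (open row3); precharges=7
Acc 10: bank1 row3 -> MISS (open row3); precharges=8
Acc 11: bank0 row1 -> MISS (open row1); precharges=9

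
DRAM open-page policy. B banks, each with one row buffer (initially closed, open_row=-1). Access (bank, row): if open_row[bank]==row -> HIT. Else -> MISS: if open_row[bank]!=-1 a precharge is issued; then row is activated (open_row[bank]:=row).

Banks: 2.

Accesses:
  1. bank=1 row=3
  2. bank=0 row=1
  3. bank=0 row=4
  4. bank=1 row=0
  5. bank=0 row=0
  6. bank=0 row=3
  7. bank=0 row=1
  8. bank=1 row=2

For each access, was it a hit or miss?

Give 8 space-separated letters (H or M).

Acc 1: bank1 row3 -> MISS (open row3); precharges=0
Acc 2: bank0 row1 -> MISS (open row1); precharges=0
Acc 3: bank0 row4 -> MISS (open row4); precharges=1
Acc 4: bank1 row0 -> MISS (open row0); precharges=2
Acc 5: bank0 row0 -> MISS (open row0); precharges=3
Acc 6: bank0 row3 -> MISS (open row3); precharges=4
Acc 7: bank0 row1 -> MISS (open row1); precharges=5
Acc 8: bank1 row2 -> MISS (open row2); precharges=6

Answer: M M M M M M M M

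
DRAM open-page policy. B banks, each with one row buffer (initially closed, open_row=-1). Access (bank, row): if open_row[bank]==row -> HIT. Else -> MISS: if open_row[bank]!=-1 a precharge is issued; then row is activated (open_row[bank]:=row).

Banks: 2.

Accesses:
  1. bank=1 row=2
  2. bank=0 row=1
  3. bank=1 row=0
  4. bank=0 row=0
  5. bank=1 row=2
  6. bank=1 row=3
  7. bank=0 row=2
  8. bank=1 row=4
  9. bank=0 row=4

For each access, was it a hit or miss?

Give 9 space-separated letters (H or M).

Acc 1: bank1 row2 -> MISS (open row2); precharges=0
Acc 2: bank0 row1 -> MISS (open row1); precharges=0
Acc 3: bank1 row0 -> MISS (open row0); precharges=1
Acc 4: bank0 row0 -> MISS (open row0); precharges=2
Acc 5: bank1 row2 -> MISS (open row2); precharges=3
Acc 6: bank1 row3 -> MISS (open row3); precharges=4
Acc 7: bank0 row2 -> MISS (open row2); precharges=5
Acc 8: bank1 row4 -> MISS (open row4); precharges=6
Acc 9: bank0 row4 -> MISS (open row4); precharges=7

Answer: M M M M M M M M M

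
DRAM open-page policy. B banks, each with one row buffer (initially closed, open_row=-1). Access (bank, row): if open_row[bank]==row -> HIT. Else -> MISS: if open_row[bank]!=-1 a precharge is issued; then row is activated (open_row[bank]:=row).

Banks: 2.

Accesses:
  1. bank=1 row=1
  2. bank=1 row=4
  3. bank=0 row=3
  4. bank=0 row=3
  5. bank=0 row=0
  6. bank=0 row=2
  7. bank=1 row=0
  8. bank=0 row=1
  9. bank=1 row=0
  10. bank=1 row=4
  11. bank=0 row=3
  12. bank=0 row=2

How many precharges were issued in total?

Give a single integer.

Acc 1: bank1 row1 -> MISS (open row1); precharges=0
Acc 2: bank1 row4 -> MISS (open row4); precharges=1
Acc 3: bank0 row3 -> MISS (open row3); precharges=1
Acc 4: bank0 row3 -> HIT
Acc 5: bank0 row0 -> MISS (open row0); precharges=2
Acc 6: bank0 row2 -> MISS (open row2); precharges=3
Acc 7: bank1 row0 -> MISS (open row0); precharges=4
Acc 8: bank0 row1 -> MISS (open row1); precharges=5
Acc 9: bank1 row0 -> HIT
Acc 10: bank1 row4 -> MISS (open row4); precharges=6
Acc 11: bank0 row3 -> MISS (open row3); precharges=7
Acc 12: bank0 row2 -> MISS (open row2); precharges=8

Answer: 8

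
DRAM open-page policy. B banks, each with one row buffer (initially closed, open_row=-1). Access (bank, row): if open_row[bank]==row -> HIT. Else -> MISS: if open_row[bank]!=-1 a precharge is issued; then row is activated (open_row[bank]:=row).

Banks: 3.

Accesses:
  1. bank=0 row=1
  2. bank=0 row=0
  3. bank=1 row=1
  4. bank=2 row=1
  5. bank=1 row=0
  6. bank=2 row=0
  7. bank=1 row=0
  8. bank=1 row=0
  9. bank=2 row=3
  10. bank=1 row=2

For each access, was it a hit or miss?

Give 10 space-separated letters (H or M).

Acc 1: bank0 row1 -> MISS (open row1); precharges=0
Acc 2: bank0 row0 -> MISS (open row0); precharges=1
Acc 3: bank1 row1 -> MISS (open row1); precharges=1
Acc 4: bank2 row1 -> MISS (open row1); precharges=1
Acc 5: bank1 row0 -> MISS (open row0); precharges=2
Acc 6: bank2 row0 -> MISS (open row0); precharges=3
Acc 7: bank1 row0 -> HIT
Acc 8: bank1 row0 -> HIT
Acc 9: bank2 row3 -> MISS (open row3); precharges=4
Acc 10: bank1 row2 -> MISS (open row2); precharges=5

Answer: M M M M M M H H M M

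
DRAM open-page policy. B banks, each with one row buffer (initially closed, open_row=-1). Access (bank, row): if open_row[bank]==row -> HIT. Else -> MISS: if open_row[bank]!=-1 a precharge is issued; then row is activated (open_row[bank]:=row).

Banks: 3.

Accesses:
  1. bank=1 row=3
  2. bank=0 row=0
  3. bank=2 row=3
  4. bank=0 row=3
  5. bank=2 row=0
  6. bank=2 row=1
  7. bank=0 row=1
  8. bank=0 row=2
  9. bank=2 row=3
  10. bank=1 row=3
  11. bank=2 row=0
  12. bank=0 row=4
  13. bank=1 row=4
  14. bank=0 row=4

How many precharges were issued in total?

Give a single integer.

Answer: 9

Derivation:
Acc 1: bank1 row3 -> MISS (open row3); precharges=0
Acc 2: bank0 row0 -> MISS (open row0); precharges=0
Acc 3: bank2 row3 -> MISS (open row3); precharges=0
Acc 4: bank0 row3 -> MISS (open row3); precharges=1
Acc 5: bank2 row0 -> MISS (open row0); precharges=2
Acc 6: bank2 row1 -> MISS (open row1); precharges=3
Acc 7: bank0 row1 -> MISS (open row1); precharges=4
Acc 8: bank0 row2 -> MISS (open row2); precharges=5
Acc 9: bank2 row3 -> MISS (open row3); precharges=6
Acc 10: bank1 row3 -> HIT
Acc 11: bank2 row0 -> MISS (open row0); precharges=7
Acc 12: bank0 row4 -> MISS (open row4); precharges=8
Acc 13: bank1 row4 -> MISS (open row4); precharges=9
Acc 14: bank0 row4 -> HIT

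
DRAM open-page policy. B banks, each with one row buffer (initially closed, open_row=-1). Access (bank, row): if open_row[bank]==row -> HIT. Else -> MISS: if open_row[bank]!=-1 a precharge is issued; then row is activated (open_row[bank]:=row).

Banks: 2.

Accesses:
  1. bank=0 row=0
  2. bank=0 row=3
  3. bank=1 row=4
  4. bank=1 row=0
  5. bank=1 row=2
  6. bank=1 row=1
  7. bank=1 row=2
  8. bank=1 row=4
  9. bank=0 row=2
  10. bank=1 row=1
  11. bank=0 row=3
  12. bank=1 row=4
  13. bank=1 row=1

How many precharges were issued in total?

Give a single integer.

Acc 1: bank0 row0 -> MISS (open row0); precharges=0
Acc 2: bank0 row3 -> MISS (open row3); precharges=1
Acc 3: bank1 row4 -> MISS (open row4); precharges=1
Acc 4: bank1 row0 -> MISS (open row0); precharges=2
Acc 5: bank1 row2 -> MISS (open row2); precharges=3
Acc 6: bank1 row1 -> MISS (open row1); precharges=4
Acc 7: bank1 row2 -> MISS (open row2); precharges=5
Acc 8: bank1 row4 -> MISS (open row4); precharges=6
Acc 9: bank0 row2 -> MISS (open row2); precharges=7
Acc 10: bank1 row1 -> MISS (open row1); precharges=8
Acc 11: bank0 row3 -> MISS (open row3); precharges=9
Acc 12: bank1 row4 -> MISS (open row4); precharges=10
Acc 13: bank1 row1 -> MISS (open row1); precharges=11

Answer: 11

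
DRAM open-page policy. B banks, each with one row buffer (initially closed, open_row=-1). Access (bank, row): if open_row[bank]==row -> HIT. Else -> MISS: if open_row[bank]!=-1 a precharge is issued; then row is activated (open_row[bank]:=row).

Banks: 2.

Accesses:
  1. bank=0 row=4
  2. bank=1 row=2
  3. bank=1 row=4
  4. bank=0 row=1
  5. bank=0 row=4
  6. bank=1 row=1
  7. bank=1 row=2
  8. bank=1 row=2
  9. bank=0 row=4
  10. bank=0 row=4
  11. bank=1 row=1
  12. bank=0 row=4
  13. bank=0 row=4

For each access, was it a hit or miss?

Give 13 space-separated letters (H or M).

Acc 1: bank0 row4 -> MISS (open row4); precharges=0
Acc 2: bank1 row2 -> MISS (open row2); precharges=0
Acc 3: bank1 row4 -> MISS (open row4); precharges=1
Acc 4: bank0 row1 -> MISS (open row1); precharges=2
Acc 5: bank0 row4 -> MISS (open row4); precharges=3
Acc 6: bank1 row1 -> MISS (open row1); precharges=4
Acc 7: bank1 row2 -> MISS (open row2); precharges=5
Acc 8: bank1 row2 -> HIT
Acc 9: bank0 row4 -> HIT
Acc 10: bank0 row4 -> HIT
Acc 11: bank1 row1 -> MISS (open row1); precharges=6
Acc 12: bank0 row4 -> HIT
Acc 13: bank0 row4 -> HIT

Answer: M M M M M M M H H H M H H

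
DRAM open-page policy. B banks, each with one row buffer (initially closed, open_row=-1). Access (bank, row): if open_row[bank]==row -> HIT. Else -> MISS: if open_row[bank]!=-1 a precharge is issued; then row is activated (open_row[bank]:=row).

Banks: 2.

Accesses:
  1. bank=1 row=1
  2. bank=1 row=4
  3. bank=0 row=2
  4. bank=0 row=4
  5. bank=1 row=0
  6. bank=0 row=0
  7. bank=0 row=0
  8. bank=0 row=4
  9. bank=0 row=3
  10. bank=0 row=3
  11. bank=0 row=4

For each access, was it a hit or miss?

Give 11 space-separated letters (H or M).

Acc 1: bank1 row1 -> MISS (open row1); precharges=0
Acc 2: bank1 row4 -> MISS (open row4); precharges=1
Acc 3: bank0 row2 -> MISS (open row2); precharges=1
Acc 4: bank0 row4 -> MISS (open row4); precharges=2
Acc 5: bank1 row0 -> MISS (open row0); precharges=3
Acc 6: bank0 row0 -> MISS (open row0); precharges=4
Acc 7: bank0 row0 -> HIT
Acc 8: bank0 row4 -> MISS (open row4); precharges=5
Acc 9: bank0 row3 -> MISS (open row3); precharges=6
Acc 10: bank0 row3 -> HIT
Acc 11: bank0 row4 -> MISS (open row4); precharges=7

Answer: M M M M M M H M M H M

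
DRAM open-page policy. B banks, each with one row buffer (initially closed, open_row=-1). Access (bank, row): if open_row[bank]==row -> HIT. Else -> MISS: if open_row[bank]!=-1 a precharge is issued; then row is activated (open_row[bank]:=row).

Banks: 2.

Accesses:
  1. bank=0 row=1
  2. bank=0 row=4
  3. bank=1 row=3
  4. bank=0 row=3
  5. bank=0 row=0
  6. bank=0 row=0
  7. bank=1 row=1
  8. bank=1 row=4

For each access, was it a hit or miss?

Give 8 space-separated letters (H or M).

Acc 1: bank0 row1 -> MISS (open row1); precharges=0
Acc 2: bank0 row4 -> MISS (open row4); precharges=1
Acc 3: bank1 row3 -> MISS (open row3); precharges=1
Acc 4: bank0 row3 -> MISS (open row3); precharges=2
Acc 5: bank0 row0 -> MISS (open row0); precharges=3
Acc 6: bank0 row0 -> HIT
Acc 7: bank1 row1 -> MISS (open row1); precharges=4
Acc 8: bank1 row4 -> MISS (open row4); precharges=5

Answer: M M M M M H M M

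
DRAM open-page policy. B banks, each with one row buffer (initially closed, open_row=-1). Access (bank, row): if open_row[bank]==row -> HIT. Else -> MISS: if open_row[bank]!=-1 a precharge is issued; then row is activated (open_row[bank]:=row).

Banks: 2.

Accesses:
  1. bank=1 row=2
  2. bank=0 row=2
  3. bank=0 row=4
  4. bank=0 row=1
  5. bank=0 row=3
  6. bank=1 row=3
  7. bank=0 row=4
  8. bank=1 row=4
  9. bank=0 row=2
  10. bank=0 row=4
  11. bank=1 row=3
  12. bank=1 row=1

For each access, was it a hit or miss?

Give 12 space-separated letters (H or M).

Acc 1: bank1 row2 -> MISS (open row2); precharges=0
Acc 2: bank0 row2 -> MISS (open row2); precharges=0
Acc 3: bank0 row4 -> MISS (open row4); precharges=1
Acc 4: bank0 row1 -> MISS (open row1); precharges=2
Acc 5: bank0 row3 -> MISS (open row3); precharges=3
Acc 6: bank1 row3 -> MISS (open row3); precharges=4
Acc 7: bank0 row4 -> MISS (open row4); precharges=5
Acc 8: bank1 row4 -> MISS (open row4); precharges=6
Acc 9: bank0 row2 -> MISS (open row2); precharges=7
Acc 10: bank0 row4 -> MISS (open row4); precharges=8
Acc 11: bank1 row3 -> MISS (open row3); precharges=9
Acc 12: bank1 row1 -> MISS (open row1); precharges=10

Answer: M M M M M M M M M M M M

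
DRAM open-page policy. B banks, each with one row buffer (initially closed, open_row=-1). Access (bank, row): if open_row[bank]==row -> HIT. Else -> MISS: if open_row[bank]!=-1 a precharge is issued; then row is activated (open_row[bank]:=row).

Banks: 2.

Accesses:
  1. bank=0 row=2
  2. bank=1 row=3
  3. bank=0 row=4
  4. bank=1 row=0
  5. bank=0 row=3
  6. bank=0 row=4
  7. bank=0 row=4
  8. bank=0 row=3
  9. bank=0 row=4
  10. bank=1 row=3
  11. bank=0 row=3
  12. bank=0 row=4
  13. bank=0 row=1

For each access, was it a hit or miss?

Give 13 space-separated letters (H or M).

Acc 1: bank0 row2 -> MISS (open row2); precharges=0
Acc 2: bank1 row3 -> MISS (open row3); precharges=0
Acc 3: bank0 row4 -> MISS (open row4); precharges=1
Acc 4: bank1 row0 -> MISS (open row0); precharges=2
Acc 5: bank0 row3 -> MISS (open row3); precharges=3
Acc 6: bank0 row4 -> MISS (open row4); precharges=4
Acc 7: bank0 row4 -> HIT
Acc 8: bank0 row3 -> MISS (open row3); precharges=5
Acc 9: bank0 row4 -> MISS (open row4); precharges=6
Acc 10: bank1 row3 -> MISS (open row3); precharges=7
Acc 11: bank0 row3 -> MISS (open row3); precharges=8
Acc 12: bank0 row4 -> MISS (open row4); precharges=9
Acc 13: bank0 row1 -> MISS (open row1); precharges=10

Answer: M M M M M M H M M M M M M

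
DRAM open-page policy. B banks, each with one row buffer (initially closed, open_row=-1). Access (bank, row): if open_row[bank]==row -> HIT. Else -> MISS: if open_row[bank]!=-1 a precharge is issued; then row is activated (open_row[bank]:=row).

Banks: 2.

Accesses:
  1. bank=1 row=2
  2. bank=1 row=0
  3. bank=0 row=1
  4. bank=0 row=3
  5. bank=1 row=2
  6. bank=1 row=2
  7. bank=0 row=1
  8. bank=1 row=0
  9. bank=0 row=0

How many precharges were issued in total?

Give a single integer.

Answer: 6

Derivation:
Acc 1: bank1 row2 -> MISS (open row2); precharges=0
Acc 2: bank1 row0 -> MISS (open row0); precharges=1
Acc 3: bank0 row1 -> MISS (open row1); precharges=1
Acc 4: bank0 row3 -> MISS (open row3); precharges=2
Acc 5: bank1 row2 -> MISS (open row2); precharges=3
Acc 6: bank1 row2 -> HIT
Acc 7: bank0 row1 -> MISS (open row1); precharges=4
Acc 8: bank1 row0 -> MISS (open row0); precharges=5
Acc 9: bank0 row0 -> MISS (open row0); precharges=6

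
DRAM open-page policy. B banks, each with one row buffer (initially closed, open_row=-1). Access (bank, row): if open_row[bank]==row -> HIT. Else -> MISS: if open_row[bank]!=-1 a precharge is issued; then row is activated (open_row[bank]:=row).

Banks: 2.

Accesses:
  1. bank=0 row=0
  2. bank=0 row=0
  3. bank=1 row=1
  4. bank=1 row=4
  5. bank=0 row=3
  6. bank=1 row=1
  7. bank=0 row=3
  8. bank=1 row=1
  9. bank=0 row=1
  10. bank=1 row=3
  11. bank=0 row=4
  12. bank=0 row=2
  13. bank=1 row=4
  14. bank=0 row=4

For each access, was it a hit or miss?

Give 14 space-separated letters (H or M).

Acc 1: bank0 row0 -> MISS (open row0); precharges=0
Acc 2: bank0 row0 -> HIT
Acc 3: bank1 row1 -> MISS (open row1); precharges=0
Acc 4: bank1 row4 -> MISS (open row4); precharges=1
Acc 5: bank0 row3 -> MISS (open row3); precharges=2
Acc 6: bank1 row1 -> MISS (open row1); precharges=3
Acc 7: bank0 row3 -> HIT
Acc 8: bank1 row1 -> HIT
Acc 9: bank0 row1 -> MISS (open row1); precharges=4
Acc 10: bank1 row3 -> MISS (open row3); precharges=5
Acc 11: bank0 row4 -> MISS (open row4); precharges=6
Acc 12: bank0 row2 -> MISS (open row2); precharges=7
Acc 13: bank1 row4 -> MISS (open row4); precharges=8
Acc 14: bank0 row4 -> MISS (open row4); precharges=9

Answer: M H M M M M H H M M M M M M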